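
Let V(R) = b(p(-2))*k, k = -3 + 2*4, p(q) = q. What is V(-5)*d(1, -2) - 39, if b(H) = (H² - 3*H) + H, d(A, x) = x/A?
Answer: -119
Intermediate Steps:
k = 5 (k = -3 + 8 = 5)
b(H) = H² - 2*H
V(R) = 40 (V(R) = -2*(-2 - 2)*5 = -2*(-4)*5 = 8*5 = 40)
V(-5)*d(1, -2) - 39 = 40*(-2/1) - 39 = 40*(-2*1) - 39 = 40*(-2) - 39 = -80 - 39 = -119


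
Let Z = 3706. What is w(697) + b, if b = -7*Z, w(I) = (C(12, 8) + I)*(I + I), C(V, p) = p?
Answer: 956828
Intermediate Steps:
w(I) = 2*I*(8 + I) (w(I) = (8 + I)*(I + I) = (8 + I)*(2*I) = 2*I*(8 + I))
b = -25942 (b = -7*3706 = -25942)
w(697) + b = 2*697*(8 + 697) - 25942 = 2*697*705 - 25942 = 982770 - 25942 = 956828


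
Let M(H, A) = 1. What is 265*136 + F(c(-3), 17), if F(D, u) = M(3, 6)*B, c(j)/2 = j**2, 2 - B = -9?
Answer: 36051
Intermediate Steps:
B = 11 (B = 2 - 1*(-9) = 2 + 9 = 11)
c(j) = 2*j**2
F(D, u) = 11 (F(D, u) = 1*11 = 11)
265*136 + F(c(-3), 17) = 265*136 + 11 = 36040 + 11 = 36051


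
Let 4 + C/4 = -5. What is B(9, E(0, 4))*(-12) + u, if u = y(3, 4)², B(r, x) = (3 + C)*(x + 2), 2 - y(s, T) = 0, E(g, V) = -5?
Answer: -1184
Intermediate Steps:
C = -36 (C = -16 + 4*(-5) = -16 - 20 = -36)
y(s, T) = 2 (y(s, T) = 2 - 1*0 = 2 + 0 = 2)
B(r, x) = -66 - 33*x (B(r, x) = (3 - 36)*(x + 2) = -33*(2 + x) = -66 - 33*x)
u = 4 (u = 2² = 4)
B(9, E(0, 4))*(-12) + u = (-66 - 33*(-5))*(-12) + 4 = (-66 + 165)*(-12) + 4 = 99*(-12) + 4 = -1188 + 4 = -1184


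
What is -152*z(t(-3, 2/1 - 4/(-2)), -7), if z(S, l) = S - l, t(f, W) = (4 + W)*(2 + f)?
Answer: 152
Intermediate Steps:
t(f, W) = (2 + f)*(4 + W)
-152*z(t(-3, 2/1 - 4/(-2)), -7) = -152*((8 + 2*(2/1 - 4/(-2)) + 4*(-3) + (2/1 - 4/(-2))*(-3)) - 1*(-7)) = -152*((8 + 2*(2*1 - 4*(-½)) - 12 + (2*1 - 4*(-½))*(-3)) + 7) = -152*((8 + 2*(2 + 2) - 12 + (2 + 2)*(-3)) + 7) = -152*((8 + 2*4 - 12 + 4*(-3)) + 7) = -152*((8 + 8 - 12 - 12) + 7) = -152*(-8 + 7) = -152*(-1) = 152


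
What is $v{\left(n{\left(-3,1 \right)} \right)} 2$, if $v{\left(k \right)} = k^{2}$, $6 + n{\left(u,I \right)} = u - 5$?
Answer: $392$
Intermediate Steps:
$n{\left(u,I \right)} = -11 + u$ ($n{\left(u,I \right)} = -6 + \left(u - 5\right) = -6 + \left(-5 + u\right) = -11 + u$)
$v{\left(n{\left(-3,1 \right)} \right)} 2 = \left(-11 - 3\right)^{2} \cdot 2 = \left(-14\right)^{2} \cdot 2 = 196 \cdot 2 = 392$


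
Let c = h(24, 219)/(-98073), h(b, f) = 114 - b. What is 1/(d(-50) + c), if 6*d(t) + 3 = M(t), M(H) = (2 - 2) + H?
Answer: -65382/577601 ≈ -0.11320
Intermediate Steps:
M(H) = H (M(H) = 0 + H = H)
d(t) = -½ + t/6
c = -10/10897 (c = (114 - 1*24)/(-98073) = (114 - 24)*(-1/98073) = 90*(-1/98073) = -10/10897 ≈ -0.00091768)
1/(d(-50) + c) = 1/((-½ + (⅙)*(-50)) - 10/10897) = 1/((-½ - 25/3) - 10/10897) = 1/(-53/6 - 10/10897) = 1/(-577601/65382) = -65382/577601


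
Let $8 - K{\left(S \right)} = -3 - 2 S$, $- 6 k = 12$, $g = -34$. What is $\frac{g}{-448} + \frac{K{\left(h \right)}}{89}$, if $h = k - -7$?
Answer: $\frac{6217}{19936} \approx 0.31185$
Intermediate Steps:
$k = -2$ ($k = \left(- \frac{1}{6}\right) 12 = -2$)
$h = 5$ ($h = -2 - -7 = -2 + 7 = 5$)
$K{\left(S \right)} = 11 + 2 S$ ($K{\left(S \right)} = 8 - \left(-3 - 2 S\right) = 8 + \left(3 + 2 S\right) = 11 + 2 S$)
$\frac{g}{-448} + \frac{K{\left(h \right)}}{89} = - \frac{34}{-448} + \frac{11 + 2 \cdot 5}{89} = \left(-34\right) \left(- \frac{1}{448}\right) + \left(11 + 10\right) \frac{1}{89} = \frac{17}{224} + 21 \cdot \frac{1}{89} = \frac{17}{224} + \frac{21}{89} = \frac{6217}{19936}$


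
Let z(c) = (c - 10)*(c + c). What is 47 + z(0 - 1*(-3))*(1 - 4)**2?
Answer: -331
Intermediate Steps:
z(c) = 2*c*(-10 + c) (z(c) = (-10 + c)*(2*c) = 2*c*(-10 + c))
47 + z(0 - 1*(-3))*(1 - 4)**2 = 47 + (2*(0 - 1*(-3))*(-10 + (0 - 1*(-3))))*(1 - 4)**2 = 47 + (2*(0 + 3)*(-10 + (0 + 3)))*(-3)**2 = 47 + (2*3*(-10 + 3))*9 = 47 + (2*3*(-7))*9 = 47 - 42*9 = 47 - 378 = -331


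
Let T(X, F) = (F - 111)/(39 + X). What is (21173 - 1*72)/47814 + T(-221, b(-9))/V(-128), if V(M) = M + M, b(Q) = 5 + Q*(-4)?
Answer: 2691733/6120192 ≈ 0.43981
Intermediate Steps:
b(Q) = 5 - 4*Q
T(X, F) = (-111 + F)/(39 + X)
V(M) = 2*M
(21173 - 1*72)/47814 + T(-221, b(-9))/V(-128) = (21173 - 1*72)/47814 + ((-111 + (5 - 4*(-9)))/(39 - 221))/((2*(-128))) = (21173 - 72)*(1/47814) + ((-111 + (5 + 36))/(-182))/(-256) = 21101*(1/47814) - (-111 + 41)/182*(-1/256) = 21101/47814 - 1/182*(-70)*(-1/256) = 21101/47814 + (5/13)*(-1/256) = 21101/47814 - 5/3328 = 2691733/6120192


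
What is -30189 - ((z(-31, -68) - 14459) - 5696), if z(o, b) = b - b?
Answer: -10034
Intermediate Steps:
z(o, b) = 0
-30189 - ((z(-31, -68) - 14459) - 5696) = -30189 - ((0 - 14459) - 5696) = -30189 - (-14459 - 5696) = -30189 - 1*(-20155) = -30189 + 20155 = -10034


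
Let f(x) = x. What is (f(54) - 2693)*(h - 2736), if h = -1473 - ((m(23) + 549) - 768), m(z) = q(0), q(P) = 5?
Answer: 10542805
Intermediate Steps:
m(z) = 5
h = -1259 (h = -1473 - ((5 + 549) - 768) = -1473 - (554 - 768) = -1473 - 1*(-214) = -1473 + 214 = -1259)
(f(54) - 2693)*(h - 2736) = (54 - 2693)*(-1259 - 2736) = -2639*(-3995) = 10542805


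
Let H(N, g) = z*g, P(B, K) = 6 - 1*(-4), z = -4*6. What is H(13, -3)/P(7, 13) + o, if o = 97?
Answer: 521/5 ≈ 104.20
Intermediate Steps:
z = -24
P(B, K) = 10 (P(B, K) = 6 + 4 = 10)
H(N, g) = -24*g
H(13, -3)/P(7, 13) + o = (-24*(-3))/10 + 97 = (⅒)*72 + 97 = 36/5 + 97 = 521/5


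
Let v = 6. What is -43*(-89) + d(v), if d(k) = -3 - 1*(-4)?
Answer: 3828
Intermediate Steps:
d(k) = 1 (d(k) = -3 + 4 = 1)
-43*(-89) + d(v) = -43*(-89) + 1 = 3827 + 1 = 3828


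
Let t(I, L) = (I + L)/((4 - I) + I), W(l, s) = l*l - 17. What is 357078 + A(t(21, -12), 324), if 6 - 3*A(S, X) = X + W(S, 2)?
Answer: 17134847/48 ≈ 3.5698e+5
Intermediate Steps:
W(l, s) = -17 + l**2 (W(l, s) = l**2 - 17 = -17 + l**2)
t(I, L) = I/4 + L/4 (t(I, L) = (I + L)/4 = (I + L)*(1/4) = I/4 + L/4)
A(S, X) = 23/3 - X/3 - S**2/3 (A(S, X) = 2 - (X + (-17 + S**2))/3 = 2 - (-17 + X + S**2)/3 = 2 + (17/3 - X/3 - S**2/3) = 23/3 - X/3 - S**2/3)
357078 + A(t(21, -12), 324) = 357078 + (23/3 - 1/3*324 - ((1/4)*21 + (1/4)*(-12))**2/3) = 357078 + (23/3 - 108 - (21/4 - 3)**2/3) = 357078 + (23/3 - 108 - (9/4)**2/3) = 357078 + (23/3 - 108 - 1/3*81/16) = 357078 + (23/3 - 108 - 27/16) = 357078 - 4897/48 = 17134847/48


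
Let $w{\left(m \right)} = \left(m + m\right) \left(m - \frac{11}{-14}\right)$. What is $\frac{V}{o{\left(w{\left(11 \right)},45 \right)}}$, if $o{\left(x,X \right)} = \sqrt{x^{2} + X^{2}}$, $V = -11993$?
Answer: $- \frac{83951 \sqrt{15082}}{226230} \approx -45.573$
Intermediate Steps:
$w{\left(m \right)} = 2 m \left(\frac{11}{14} + m\right)$ ($w{\left(m \right)} = 2 m \left(m - - \frac{11}{14}\right) = 2 m \left(m + \frac{11}{14}\right) = 2 m \left(\frac{11}{14} + m\right)$)
$o{\left(x,X \right)} = \sqrt{X^{2} + x^{2}}$
$\frac{V}{o{\left(w{\left(11 \right)},45 \right)}} = - \frac{11993}{\sqrt{45^{2} + \left(\frac{1}{7} \cdot 11 \left(11 + 14 \cdot 11\right)\right)^{2}}} = - \frac{11993}{\sqrt{2025 + \left(\frac{1}{7} \cdot 11 \left(11 + 154\right)\right)^{2}}} = - \frac{11993}{\sqrt{2025 + \left(\frac{1}{7} \cdot 11 \cdot 165\right)^{2}}} = - \frac{11993}{\sqrt{2025 + \left(\frac{1815}{7}\right)^{2}}} = - \frac{11993}{\sqrt{2025 + \frac{3294225}{49}}} = - \frac{11993}{\sqrt{\frac{3393450}{49}}} = - \frac{11993}{\frac{15}{7} \sqrt{15082}} = - 11993 \frac{7 \sqrt{15082}}{226230} = - \frac{83951 \sqrt{15082}}{226230}$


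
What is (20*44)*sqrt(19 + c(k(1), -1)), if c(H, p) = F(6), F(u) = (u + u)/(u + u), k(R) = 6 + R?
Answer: 1760*sqrt(5) ≈ 3935.5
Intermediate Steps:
F(u) = 1 (F(u) = (2*u)/((2*u)) = (2*u)*(1/(2*u)) = 1)
c(H, p) = 1
(20*44)*sqrt(19 + c(k(1), -1)) = (20*44)*sqrt(19 + 1) = 880*sqrt(20) = 880*(2*sqrt(5)) = 1760*sqrt(5)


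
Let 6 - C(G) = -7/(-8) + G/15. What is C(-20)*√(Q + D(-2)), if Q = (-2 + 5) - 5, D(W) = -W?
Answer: 0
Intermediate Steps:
C(G) = 41/8 - G/15 (C(G) = 6 - (-7/(-8) + G/15) = 6 - (-7*(-⅛) + G*(1/15)) = 6 - (7/8 + G/15) = 6 + (-7/8 - G/15) = 41/8 - G/15)
Q = -2 (Q = 3 - 5 = -2)
C(-20)*√(Q + D(-2)) = (41/8 - 1/15*(-20))*√(-2 - 1*(-2)) = (41/8 + 4/3)*√(-2 + 2) = 155*√0/24 = (155/24)*0 = 0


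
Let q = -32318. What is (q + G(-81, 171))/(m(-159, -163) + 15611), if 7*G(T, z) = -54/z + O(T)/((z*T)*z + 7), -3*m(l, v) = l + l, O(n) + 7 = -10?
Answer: -10180583725877/4951049293554 ≈ -2.0562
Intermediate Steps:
O(n) = -17 (O(n) = -7 - 10 = -17)
m(l, v) = -2*l/3 (m(l, v) = -(l + l)/3 = -2*l/3)
G(T, z) = -54/(7*z) - 17/(7*(7 + T*z**2)) (G(T, z) = (-54/z - 17/((z*T)*z + 7))/7 = (-54/z - 17/((T*z)*z + 7))/7 = (-54/z - 17/(T*z**2 + 7))/7 = (-54/z - 17/(7 + T*z**2))/7 = -54/(7*z) - 17/(7*(7 + T*z**2)))
(q + G(-81, 171))/(m(-159, -163) + 15611) = (-32318 + (1/7)*(-378 - 17*171 - 54*(-81)*171**2)/(171*(7 - 81*171**2)))/(-2/3*(-159) + 15611) = (-32318 + (1/7)*(1/171)*(-378 - 2907 - 54*(-81)*29241)/(7 - 81*29241))/(106 + 15611) = (-32318 + (1/7)*(1/171)*(-378 - 2907 + 127900134)/(7 - 2368521))/15717 = (-32318 + (1/7)*(1/171)*127896849/(-2368514))*(1/15717) = (-32318 + (1/7)*(1/171)*(-1/2368514)*127896849)*(1/15717) = (-32318 - 14210761/315012362)*(1/15717) = -10180583725877/315012362*1/15717 = -10180583725877/4951049293554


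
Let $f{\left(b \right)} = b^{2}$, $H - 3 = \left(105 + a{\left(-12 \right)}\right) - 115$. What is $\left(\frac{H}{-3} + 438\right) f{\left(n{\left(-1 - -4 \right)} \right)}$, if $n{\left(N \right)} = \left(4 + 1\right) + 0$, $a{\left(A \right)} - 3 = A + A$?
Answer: $\frac{33550}{3} \approx 11183.0$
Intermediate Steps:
$a{\left(A \right)} = 3 + 2 A$ ($a{\left(A \right)} = 3 + \left(A + A\right) = 3 + 2 A$)
$n{\left(N \right)} = 5$ ($n{\left(N \right)} = 5 + 0 = 5$)
$H = -28$ ($H = 3 + \left(\left(105 + \left(3 + 2 \left(-12\right)\right)\right) - 115\right) = 3 + \left(\left(105 + \left(3 - 24\right)\right) - 115\right) = 3 + \left(\left(105 - 21\right) - 115\right) = 3 + \left(84 - 115\right) = 3 - 31 = -28$)
$\left(\frac{H}{-3} + 438\right) f{\left(n{\left(-1 - -4 \right)} \right)} = \left(- \frac{28}{-3} + 438\right) 5^{2} = \left(\left(-28\right) \left(- \frac{1}{3}\right) + 438\right) 25 = \left(\frac{28}{3} + 438\right) 25 = \frac{1342}{3} \cdot 25 = \frac{33550}{3}$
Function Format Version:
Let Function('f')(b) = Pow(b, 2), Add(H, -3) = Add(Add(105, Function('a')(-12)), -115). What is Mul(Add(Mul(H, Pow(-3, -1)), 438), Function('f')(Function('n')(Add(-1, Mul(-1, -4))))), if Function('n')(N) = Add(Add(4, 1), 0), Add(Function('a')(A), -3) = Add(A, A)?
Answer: Rational(33550, 3) ≈ 11183.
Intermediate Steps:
Function('a')(A) = Add(3, Mul(2, A)) (Function('a')(A) = Add(3, Add(A, A)) = Add(3, Mul(2, A)))
Function('n')(N) = 5 (Function('n')(N) = Add(5, 0) = 5)
H = -28 (H = Add(3, Add(Add(105, Add(3, Mul(2, -12))), -115)) = Add(3, Add(Add(105, Add(3, -24)), -115)) = Add(3, Add(Add(105, -21), -115)) = Add(3, Add(84, -115)) = Add(3, -31) = -28)
Mul(Add(Mul(H, Pow(-3, -1)), 438), Function('f')(Function('n')(Add(-1, Mul(-1, -4))))) = Mul(Add(Mul(-28, Pow(-3, -1)), 438), Pow(5, 2)) = Mul(Add(Mul(-28, Rational(-1, 3)), 438), 25) = Mul(Add(Rational(28, 3), 438), 25) = Mul(Rational(1342, 3), 25) = Rational(33550, 3)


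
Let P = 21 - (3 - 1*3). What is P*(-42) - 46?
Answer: -928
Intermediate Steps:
P = 21 (P = 21 - (3 - 3) = 21 - 1*0 = 21 + 0 = 21)
P*(-42) - 46 = 21*(-42) - 46 = -882 - 46 = -928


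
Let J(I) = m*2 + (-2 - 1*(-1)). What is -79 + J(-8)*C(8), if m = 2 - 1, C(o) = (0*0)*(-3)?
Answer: -79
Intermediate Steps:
C(o) = 0 (C(o) = 0*(-3) = 0)
m = 1
J(I) = 1 (J(I) = 1*2 + (-2 - 1*(-1)) = 2 + (-2 + 1) = 2 - 1 = 1)
-79 + J(-8)*C(8) = -79 + 1*0 = -79 + 0 = -79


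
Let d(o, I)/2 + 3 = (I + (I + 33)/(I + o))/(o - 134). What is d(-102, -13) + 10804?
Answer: 29306075/2714 ≈ 10798.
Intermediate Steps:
d(o, I) = -6 + 2*(I + (33 + I)/(I + o))/(-134 + o) (d(o, I) = -6 + 2*((I + (I + 33)/(I + o))/(o - 134)) = -6 + 2*((I + (33 + I)/(I + o))/(-134 + o)) = -6 + 2*(I + (33 + I)/(I + o))/(-134 + o))
d(-102, -13) + 10804 = 2*(33 + (-13)² - 3*(-102)² + 402*(-102) + 403*(-13) - 2*(-13)*(-102))/((-102)² - 134*(-13) - 134*(-102) - 13*(-102)) + 10804 = 2*(33 + 169 - 3*10404 - 41004 - 5239 - 2652)/(10404 + 1742 + 13668 + 1326) + 10804 = 2*(33 + 169 - 31212 - 41004 - 5239 - 2652)/27140 + 10804 = 2*(1/27140)*(-79905) + 10804 = -15981/2714 + 10804 = 29306075/2714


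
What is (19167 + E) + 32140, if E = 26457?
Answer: 77764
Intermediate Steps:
(19167 + E) + 32140 = (19167 + 26457) + 32140 = 45624 + 32140 = 77764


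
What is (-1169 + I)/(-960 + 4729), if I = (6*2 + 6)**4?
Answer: 103807/3769 ≈ 27.542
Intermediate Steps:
I = 104976 (I = (12 + 6)**4 = 18**4 = 104976)
(-1169 + I)/(-960 + 4729) = (-1169 + 104976)/(-960 + 4729) = 103807/3769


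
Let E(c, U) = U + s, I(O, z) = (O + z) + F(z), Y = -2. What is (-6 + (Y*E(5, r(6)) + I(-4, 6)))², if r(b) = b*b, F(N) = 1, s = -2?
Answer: 5041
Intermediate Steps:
r(b) = b²
I(O, z) = 1 + O + z (I(O, z) = (O + z) + 1 = 1 + O + z)
E(c, U) = -2 + U (E(c, U) = U - 2 = -2 + U)
(-6 + (Y*E(5, r(6)) + I(-4, 6)))² = (-6 + (-2*(-2 + 6²) + (1 - 4 + 6)))² = (-6 + (-2*(-2 + 36) + 3))² = (-6 + (-2*34 + 3))² = (-6 + (-68 + 3))² = (-6 - 65)² = (-71)² = 5041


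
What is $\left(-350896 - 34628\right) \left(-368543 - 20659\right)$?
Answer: $150046711848$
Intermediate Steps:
$\left(-350896 - 34628\right) \left(-368543 - 20659\right) = \left(-350896 + \left(-63643 + 29015\right)\right) \left(-389202\right) = \left(-350896 - 34628\right) \left(-389202\right) = \left(-385524\right) \left(-389202\right) = 150046711848$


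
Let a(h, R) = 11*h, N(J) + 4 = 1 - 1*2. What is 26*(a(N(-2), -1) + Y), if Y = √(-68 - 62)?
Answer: -1430 + 26*I*√130 ≈ -1430.0 + 296.45*I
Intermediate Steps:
N(J) = -5 (N(J) = -4 + (1 - 1*2) = -4 + (1 - 2) = -4 - 1 = -5)
Y = I*√130 (Y = √(-130) = I*√130 ≈ 11.402*I)
26*(a(N(-2), -1) + Y) = 26*(11*(-5) + I*√130) = 26*(-55 + I*√130) = -1430 + 26*I*√130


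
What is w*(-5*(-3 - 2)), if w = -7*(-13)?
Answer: 2275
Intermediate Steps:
w = 91
w*(-5*(-3 - 2)) = 91*(-5*(-3 - 2)) = 91*(-5*(-5)) = 91*25 = 2275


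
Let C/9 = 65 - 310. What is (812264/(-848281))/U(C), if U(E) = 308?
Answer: -203066/65317637 ≈ -0.0031089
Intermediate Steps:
C = -2205 (C = 9*(65 - 310) = 9*(-245) = -2205)
(812264/(-848281))/U(C) = (812264/(-848281))/308 = (812264*(-1/848281))*(1/308) = -812264/848281*1/308 = -203066/65317637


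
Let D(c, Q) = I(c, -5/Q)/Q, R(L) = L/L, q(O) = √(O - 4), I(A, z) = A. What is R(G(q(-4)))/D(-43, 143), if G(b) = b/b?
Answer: -143/43 ≈ -3.3256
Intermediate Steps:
q(O) = √(-4 + O)
G(b) = 1
R(L) = 1
D(c, Q) = c/Q
R(G(q(-4)))/D(-43, 143) = 1/(-43/143) = 1*(-143/43) = -143/43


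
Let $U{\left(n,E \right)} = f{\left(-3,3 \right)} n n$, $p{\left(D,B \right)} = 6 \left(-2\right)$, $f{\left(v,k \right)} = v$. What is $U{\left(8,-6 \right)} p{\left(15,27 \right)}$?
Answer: $2304$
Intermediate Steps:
$p{\left(D,B \right)} = -12$
$U{\left(n,E \right)} = - 3 n^{2}$ ($U{\left(n,E \right)} = - 3 n n = - 3 n^{2}$)
$U{\left(8,-6 \right)} p{\left(15,27 \right)} = - 3 \cdot 8^{2} \left(-12\right) = \left(-3\right) 64 \left(-12\right) = \left(-192\right) \left(-12\right) = 2304$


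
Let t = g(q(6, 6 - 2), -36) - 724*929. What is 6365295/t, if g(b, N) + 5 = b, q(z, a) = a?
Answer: -707255/74733 ≈ -9.4638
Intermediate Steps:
g(b, N) = -5 + b
t = -672597 (t = (-5 + (6 - 2)) - 724*929 = (-5 + 4) - 672596 = -1 - 672596 = -672597)
6365295/t = 6365295/(-672597) = 6365295*(-1/672597) = -707255/74733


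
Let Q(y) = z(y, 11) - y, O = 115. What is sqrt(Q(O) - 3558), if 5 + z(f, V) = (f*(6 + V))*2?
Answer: 2*sqrt(58) ≈ 15.232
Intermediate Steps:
z(f, V) = -5 + 2*f*(6 + V) (z(f, V) = -5 + (f*(6 + V))*2 = -5 + 2*f*(6 + V))
Q(y) = -5 + 33*y (Q(y) = (-5 + 12*y + 2*11*y) - y = (-5 + 12*y + 22*y) - y = (-5 + 34*y) - y = -5 + 33*y)
sqrt(Q(O) - 3558) = sqrt((-5 + 33*115) - 3558) = sqrt((-5 + 3795) - 3558) = sqrt(3790 - 3558) = sqrt(232) = 2*sqrt(58)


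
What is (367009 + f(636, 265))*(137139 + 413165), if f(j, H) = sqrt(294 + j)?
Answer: 201966520736 + 550304*sqrt(930) ≈ 2.0198e+11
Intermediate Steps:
(367009 + f(636, 265))*(137139 + 413165) = (367009 + sqrt(294 + 636))*(137139 + 413165) = (367009 + sqrt(930))*550304 = 201966520736 + 550304*sqrt(930)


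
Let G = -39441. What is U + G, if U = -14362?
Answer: -53803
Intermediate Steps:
U + G = -14362 - 39441 = -53803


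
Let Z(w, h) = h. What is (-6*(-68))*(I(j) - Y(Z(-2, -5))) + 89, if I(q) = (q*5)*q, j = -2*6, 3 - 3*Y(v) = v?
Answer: 292761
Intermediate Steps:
Y(v) = 1 - v/3
j = -12
I(q) = 5*q**2 (I(q) = (5*q)*q = 5*q**2)
(-6*(-68))*(I(j) - Y(Z(-2, -5))) + 89 = (-6*(-68))*(5*(-12)**2 - (1 - 1/3*(-5))) + 89 = 408*(5*144 - (1 + 5/3)) + 89 = 408*(720 - 1*8/3) + 89 = 408*(720 - 8/3) + 89 = 408*(2152/3) + 89 = 292672 + 89 = 292761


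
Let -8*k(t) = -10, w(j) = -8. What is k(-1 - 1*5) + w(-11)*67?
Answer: -2139/4 ≈ -534.75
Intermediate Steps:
k(t) = 5/4 (k(t) = -⅛*(-10) = 5/4)
k(-1 - 1*5) + w(-11)*67 = 5/4 - 8*67 = 5/4 - 536 = -2139/4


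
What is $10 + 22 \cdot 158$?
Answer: $3486$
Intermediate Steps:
$10 + 22 \cdot 158 = 10 + 3476 = 3486$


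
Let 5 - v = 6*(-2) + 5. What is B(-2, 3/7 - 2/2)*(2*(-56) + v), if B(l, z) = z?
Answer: 400/7 ≈ 57.143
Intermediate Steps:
v = 12 (v = 5 - (6*(-2) + 5) = 5 - (-12 + 5) = 5 - 1*(-7) = 5 + 7 = 12)
B(-2, 3/7 - 2/2)*(2*(-56) + v) = (3/7 - 2/2)*(2*(-56) + 12) = (3*(⅐) - 2*½)*(-112 + 12) = (3/7 - 1)*(-100) = -4/7*(-100) = 400/7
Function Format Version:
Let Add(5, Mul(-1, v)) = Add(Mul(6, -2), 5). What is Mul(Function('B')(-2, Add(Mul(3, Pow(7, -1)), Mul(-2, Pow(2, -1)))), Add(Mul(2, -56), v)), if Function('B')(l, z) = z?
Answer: Rational(400, 7) ≈ 57.143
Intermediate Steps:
v = 12 (v = Add(5, Mul(-1, Add(Mul(6, -2), 5))) = Add(5, Mul(-1, Add(-12, 5))) = Add(5, Mul(-1, -7)) = Add(5, 7) = 12)
Mul(Function('B')(-2, Add(Mul(3, Pow(7, -1)), Mul(-2, Pow(2, -1)))), Add(Mul(2, -56), v)) = Mul(Add(Mul(3, Pow(7, -1)), Mul(-2, Pow(2, -1))), Add(Mul(2, -56), 12)) = Mul(Add(Mul(3, Rational(1, 7)), Mul(-2, Rational(1, 2))), Add(-112, 12)) = Mul(Add(Rational(3, 7), -1), -100) = Mul(Rational(-4, 7), -100) = Rational(400, 7)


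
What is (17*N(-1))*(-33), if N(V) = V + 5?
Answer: -2244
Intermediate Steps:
N(V) = 5 + V
(17*N(-1))*(-33) = (17*(5 - 1))*(-33) = (17*4)*(-33) = 68*(-33) = -2244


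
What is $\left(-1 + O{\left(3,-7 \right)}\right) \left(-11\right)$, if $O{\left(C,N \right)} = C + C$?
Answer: $-55$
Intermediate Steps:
$O{\left(C,N \right)} = 2 C$
$\left(-1 + O{\left(3,-7 \right)}\right) \left(-11\right) = \left(-1 + 2 \cdot 3\right) \left(-11\right) = \left(-1 + 6\right) \left(-11\right) = 5 \left(-11\right) = -55$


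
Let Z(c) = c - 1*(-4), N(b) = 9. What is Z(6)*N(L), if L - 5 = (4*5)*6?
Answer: 90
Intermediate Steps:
L = 125 (L = 5 + (4*5)*6 = 5 + 20*6 = 5 + 120 = 125)
Z(c) = 4 + c (Z(c) = c + 4 = 4 + c)
Z(6)*N(L) = (4 + 6)*9 = 10*9 = 90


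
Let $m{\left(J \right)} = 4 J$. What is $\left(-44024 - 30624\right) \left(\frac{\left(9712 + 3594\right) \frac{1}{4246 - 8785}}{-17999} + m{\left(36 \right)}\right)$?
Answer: $- \frac{878192491163120}{81697461} \approx -1.0749 \cdot 10^{7}$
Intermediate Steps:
$\left(-44024 - 30624\right) \left(\frac{\left(9712 + 3594\right) \frac{1}{4246 - 8785}}{-17999} + m{\left(36 \right)}\right) = \left(-44024 - 30624\right) \left(\frac{\left(9712 + 3594\right) \frac{1}{4246 - 8785}}{-17999} + 4 \cdot 36\right) = - 74648 \left(\frac{13306}{4246 - 8785} \left(- \frac{1}{17999}\right) + 144\right) = - 74648 \left(\frac{13306}{-4539} \left(- \frac{1}{17999}\right) + 144\right) = - 74648 \left(13306 \left(- \frac{1}{4539}\right) \left(- \frac{1}{17999}\right) + 144\right) = - 74648 \left(\left(- \frac{13306}{4539}\right) \left(- \frac{1}{17999}\right) + 144\right) = - 74648 \left(\frac{13306}{81697461} + 144\right) = \left(-74648\right) \frac{11764447690}{81697461} = - \frac{878192491163120}{81697461}$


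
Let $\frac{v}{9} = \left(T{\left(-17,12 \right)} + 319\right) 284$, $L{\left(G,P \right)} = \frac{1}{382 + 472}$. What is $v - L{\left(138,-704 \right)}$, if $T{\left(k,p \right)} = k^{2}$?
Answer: $\frac{1327156991}{854} \approx 1.554 \cdot 10^{6}$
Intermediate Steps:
$L{\left(G,P \right)} = \frac{1}{854}$
$v = 1554048$ ($v = 9 \left(\left(-17\right)^{2} + 319\right) 284 = 9 \left(289 + 319\right) 284 = 9 \cdot 608 \cdot 284 = 9 \cdot 172672 = 1554048$)
$v - L{\left(138,-704 \right)} = 1554048 - \frac{1}{854} = \frac{1327156991}{854}$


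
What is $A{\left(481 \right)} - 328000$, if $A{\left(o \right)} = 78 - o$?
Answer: $-328403$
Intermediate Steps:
$A{\left(481 \right)} - 328000 = \left(78 - 481\right) - 328000 = -403 - 328000 = -328403$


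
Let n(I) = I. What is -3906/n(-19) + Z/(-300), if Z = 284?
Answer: 291601/1425 ≈ 204.63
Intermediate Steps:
-3906/n(-19) + Z/(-300) = -3906/(-19) + 284/(-300) = -3906*(-1/19) + 284*(-1/300) = 3906/19 - 71/75 = 291601/1425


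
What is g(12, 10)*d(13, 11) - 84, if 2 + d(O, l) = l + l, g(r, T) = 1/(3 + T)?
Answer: -1072/13 ≈ -82.462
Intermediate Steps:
d(O, l) = -2 + 2*l (d(O, l) = -2 + (l + l) = -2 + 2*l)
g(12, 10)*d(13, 11) - 84 = (-2 + 2*11)/(3 + 10) - 84 = (-2 + 22)/13 - 84 = (1/13)*20 - 84 = 20/13 - 84 = -1072/13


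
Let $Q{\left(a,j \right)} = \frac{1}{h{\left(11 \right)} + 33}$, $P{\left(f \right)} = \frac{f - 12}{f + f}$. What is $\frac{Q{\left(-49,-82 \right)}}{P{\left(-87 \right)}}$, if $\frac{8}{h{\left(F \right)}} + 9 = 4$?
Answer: $\frac{290}{5181} \approx 0.055974$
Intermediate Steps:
$h{\left(F \right)} = - \frac{8}{5}$ ($h{\left(F \right)} = \frac{8}{-9 + 4} = \frac{8}{-5} = 8 \left(- \frac{1}{5}\right) = - \frac{8}{5}$)
$P{\left(f \right)} = \frac{-12 + f}{2 f}$
$Q{\left(a,j \right)} = \frac{5}{157}$ ($Q{\left(a,j \right)} = \frac{1}{- \frac{8}{5} + 33} = \frac{1}{\frac{157}{5}} = \frac{5}{157}$)
$\frac{Q{\left(-49,-82 \right)}}{P{\left(-87 \right)}} = \frac{5}{157 \frac{-12 - 87}{2 \left(-87\right)}} = \frac{5}{157 \cdot \frac{1}{2} \left(- \frac{1}{87}\right) \left(-99\right)} = \frac{5}{157 \cdot \frac{33}{58}} = \frac{5}{157} \cdot \frac{58}{33} = \frac{290}{5181}$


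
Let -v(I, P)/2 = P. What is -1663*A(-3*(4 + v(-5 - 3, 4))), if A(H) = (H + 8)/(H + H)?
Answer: -8315/6 ≈ -1385.8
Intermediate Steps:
v(I, P) = -2*P
A(H) = (8 + H)/(2*H) (A(H) = (8 + H)/((2*H)) = (8 + H)*(1/(2*H)) = (8 + H)/(2*H))
-1663*A(-3*(4 + v(-5 - 3, 4))) = -1663*(8 - 3*(4 - 2*4))/(2*((-3*(4 - 2*4)))) = -1663*(8 - 3*(4 - 8))/(2*((-3*(4 - 8)))) = -1663*(8 - 3*(-4))/(2*((-3*(-4)))) = -1663*(8 + 12)/(2*12) = -1663*20/(2*12) = -1663*⅚ = -8315/6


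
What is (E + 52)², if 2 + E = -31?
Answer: 361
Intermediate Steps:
E = -33 (E = -2 - 31 = -33)
(E + 52)² = (-33 + 52)² = 19² = 361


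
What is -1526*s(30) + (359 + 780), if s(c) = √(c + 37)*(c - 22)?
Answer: 1139 - 12208*√67 ≈ -98788.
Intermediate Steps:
s(c) = √(37 + c)*(-22 + c)
-1526*s(30) + (359 + 780) = -1526*√(37 + 30)*(-22 + 30) + (359 + 780) = -1526*√67*8 + 1139 = -12208*√67 + 1139 = 1139 - 12208*√67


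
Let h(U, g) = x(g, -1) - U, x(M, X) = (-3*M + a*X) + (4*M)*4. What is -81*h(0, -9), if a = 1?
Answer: 9558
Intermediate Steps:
x(M, X) = X + 13*M (x(M, X) = (-3*M + 1*X) + (4*M)*4 = (-3*M + X) + 16*M = (X - 3*M) + 16*M = X + 13*M)
h(U, g) = -1 - U + 13*g (h(U, g) = (-1 + 13*g) - U = -1 - U + 13*g)
-81*h(0, -9) = -81*(-1 - 1*0 + 13*(-9)) = -81*(-1 + 0 - 117) = -81*(-118) = 9558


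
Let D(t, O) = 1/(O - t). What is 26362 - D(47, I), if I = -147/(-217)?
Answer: 37855863/1436 ≈ 26362.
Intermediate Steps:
I = 21/31 (I = -147*(-1/217) = 21/31 ≈ 0.67742)
26362 - D(47, I) = 26362 - 1/(21/31 - 1*47) = 26362 - 1/(21/31 - 47) = 26362 - 1/(-1436/31) = 26362 - 1*(-31/1436) = 26362 + 31/1436 = 37855863/1436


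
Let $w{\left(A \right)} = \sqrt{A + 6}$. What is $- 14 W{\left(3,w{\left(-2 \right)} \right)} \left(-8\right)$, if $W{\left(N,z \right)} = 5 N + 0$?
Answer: $1680$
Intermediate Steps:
$w{\left(A \right)} = \sqrt{6 + A}$
$W{\left(N,z \right)} = 5 N$
$- 14 W{\left(3,w{\left(-2 \right)} \right)} \left(-8\right) = - 14 \cdot 5 \cdot 3 \left(-8\right) = \left(-14\right) 15 \left(-8\right) = \left(-210\right) \left(-8\right) = 1680$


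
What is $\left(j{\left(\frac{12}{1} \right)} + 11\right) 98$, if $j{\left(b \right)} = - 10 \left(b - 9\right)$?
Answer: $-1862$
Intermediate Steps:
$j{\left(b \right)} = 90 - 10 b$ ($j{\left(b \right)} = - 10 \left(-9 + b\right) = 90 - 10 b$)
$\left(j{\left(\frac{12}{1} \right)} + 11\right) 98 = \left(\left(90 - 10 \cdot \frac{12}{1}\right) + 11\right) 98 = \left(\left(90 - 10 \cdot 12 \cdot 1\right) + 11\right) 98 = \left(\left(90 - 120\right) + 11\right) 98 = \left(-30 + 11\right) 98 = \left(-19\right) 98 = -1862$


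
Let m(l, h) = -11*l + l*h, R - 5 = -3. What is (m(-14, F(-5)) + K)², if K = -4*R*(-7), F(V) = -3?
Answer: 63504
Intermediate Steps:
R = 2 (R = 5 - 3 = 2)
K = 56 (K = -4*2*(-7) = -8*(-7) = 56)
m(l, h) = -11*l + h*l
(m(-14, F(-5)) + K)² = (-14*(-11 - 3) + 56)² = (-14*(-14) + 56)² = (196 + 56)² = 252² = 63504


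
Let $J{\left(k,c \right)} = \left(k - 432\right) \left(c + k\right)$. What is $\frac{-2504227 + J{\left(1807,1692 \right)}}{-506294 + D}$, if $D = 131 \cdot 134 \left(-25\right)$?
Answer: $- \frac{128161}{52508} \approx -2.4408$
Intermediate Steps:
$J{\left(k,c \right)} = \left(-432 + k\right) \left(c + k\right)$
$D = -438850$ ($D = 17554 \left(-25\right) = -438850$)
$\frac{-2504227 + J{\left(1807,1692 \right)}}{-506294 + D} = \frac{-2504227 + \left(1807^{2} - 730944 - 780624 + 1692 \cdot 1807\right)}{-506294 - 438850} = \frac{-2504227 + \left(3265249 - 730944 - 780624 + 3057444\right)}{-945144} = \left(-2504227 + 4811125\right) \left(- \frac{1}{945144}\right) = 2306898 \left(- \frac{1}{945144}\right) = - \frac{128161}{52508}$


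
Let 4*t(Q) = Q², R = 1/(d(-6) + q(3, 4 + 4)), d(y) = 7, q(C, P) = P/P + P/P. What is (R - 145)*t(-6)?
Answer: -1304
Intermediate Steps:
q(C, P) = 2 (q(C, P) = 1 + 1 = 2)
R = ⅑ (R = 1/(7 + 2) = 1/9 = ⅑ ≈ 0.11111)
t(Q) = Q²/4
(R - 145)*t(-6) = (⅑ - 145)*((¼)*(-6)²) = -326*36/9 = -1304/9*9 = -1304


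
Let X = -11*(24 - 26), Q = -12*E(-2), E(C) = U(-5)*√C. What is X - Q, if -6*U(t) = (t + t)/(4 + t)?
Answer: 22 - 20*I*√2 ≈ 22.0 - 28.284*I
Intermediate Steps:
U(t) = -t/(3*(4 + t)) (U(t) = -(t + t)/(6*(4 + t)) = -2*t/(6*(4 + t)) = -t/(3*(4 + t)))
E(C) = -5*√C/3 (E(C) = (-1*(-5)/(12 + 3*(-5)))*√C = (-1*(-5)/(12 - 15))*√C = (-1*(-5)/(-3))*√C = (-1*(-5)*(-⅓))*√C = -5*√C/3)
Q = 20*I*√2 (Q = -(-20)*√(-2) = -(-20)*I*√2 = 20*I*√2 ≈ 28.284*I)
X = 22 (X = -11*(-2) = 22)
X - Q = 22 - 20*I*√2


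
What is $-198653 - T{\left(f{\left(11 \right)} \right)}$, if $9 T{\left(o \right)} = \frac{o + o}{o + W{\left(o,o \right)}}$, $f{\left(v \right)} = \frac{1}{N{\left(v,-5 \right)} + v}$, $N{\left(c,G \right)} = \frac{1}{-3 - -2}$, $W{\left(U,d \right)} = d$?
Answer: $- \frac{1787878}{9} \approx -1.9865 \cdot 10^{5}$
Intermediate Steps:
$N{\left(c,G \right)} = -1$ ($N{\left(c,G \right)} = \frac{1}{-3 + 2} = \frac{1}{-1} = -1$)
$f{\left(v \right)} = \frac{1}{-1 + v}$
$T{\left(o \right)} = \frac{1}{9}$ ($T{\left(o \right)} = \frac{\left(o + o\right) \frac{1}{o + o}}{9} = \frac{2 o \frac{1}{2 o}}{9} = \frac{1}{9} \cdot 1 = \frac{1}{9}$)
$-198653 - T{\left(f{\left(11 \right)} \right)} = -198653 - \frac{1}{9} = - \frac{1787878}{9}$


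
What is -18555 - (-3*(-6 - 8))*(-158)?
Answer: -11919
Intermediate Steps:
-18555 - (-3*(-6 - 8))*(-158) = -18555 - (-3*(-14))*(-158) = -18555 - 42*(-158) = -18555 - 1*(-6636) = -18555 + 6636 = -11919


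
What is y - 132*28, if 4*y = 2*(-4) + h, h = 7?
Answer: -14785/4 ≈ -3696.3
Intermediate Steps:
y = -¼ (y = (2*(-4) + 7)/4 = (-8 + 7)/4 = (¼)*(-1) = -¼ ≈ -0.25000)
y - 132*28 = -¼ - 132*28 = -¼ - 3696 = -14785/4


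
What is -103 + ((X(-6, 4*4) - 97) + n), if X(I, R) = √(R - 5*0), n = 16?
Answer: -180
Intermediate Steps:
X(I, R) = √R (X(I, R) = √(R + 0) = √R)
-103 + ((X(-6, 4*4) - 97) + n) = -103 + ((√(4*4) - 97) + 16) = -103 + ((√16 - 97) + 16) = -103 + ((4 - 97) + 16) = -103 + (-93 + 16) = -103 - 77 = -180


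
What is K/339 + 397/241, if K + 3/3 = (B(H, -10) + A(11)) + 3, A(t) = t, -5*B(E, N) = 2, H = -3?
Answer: 229366/136165 ≈ 1.6845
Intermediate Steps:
B(E, N) = -⅖ (B(E, N) = -⅕*2 = -⅖)
K = 63/5 (K = -1 + ((-⅖ + 11) + 3) = -1 + (53/5 + 3) = -1 + 68/5 = 63/5 ≈ 12.600)
K/339 + 397/241 = (63/5)/339 + 397/241 = (63/5)*(1/339) + 397*(1/241) = 21/565 + 397/241 = 229366/136165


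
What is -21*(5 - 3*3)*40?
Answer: 3360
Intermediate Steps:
-21*(5 - 3*3)*40 = -21*(5 - 9)*40 = -21*(-4)*40 = 84*40 = 3360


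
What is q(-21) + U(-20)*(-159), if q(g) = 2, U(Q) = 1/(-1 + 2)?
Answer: -157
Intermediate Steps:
U(Q) = 1 (U(Q) = 1/1 = 1)
q(-21) + U(-20)*(-159) = 2 + 1*(-159) = 2 - 159 = -157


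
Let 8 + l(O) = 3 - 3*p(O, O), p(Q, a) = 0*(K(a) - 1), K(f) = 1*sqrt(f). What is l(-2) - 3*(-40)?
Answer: 115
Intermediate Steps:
K(f) = sqrt(f)
p(Q, a) = 0 (p(Q, a) = 0*(sqrt(a) - 1) = 0*(-1 + sqrt(a)) = 0)
l(O) = -5 (l(O) = -8 + (3 - 3*0) = -8 + (3 + 0) = -8 + 3 = -5)
l(-2) - 3*(-40) = -5 - 3*(-40) = -5 + 120 = 115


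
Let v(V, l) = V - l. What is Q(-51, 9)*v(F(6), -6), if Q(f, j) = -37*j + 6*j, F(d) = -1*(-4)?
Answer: -2790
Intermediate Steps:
F(d) = 4
Q(f, j) = -31*j
Q(-51, 9)*v(F(6), -6) = (-31*9)*(4 - 1*(-6)) = -279*(4 + 6) = -279*10 = -2790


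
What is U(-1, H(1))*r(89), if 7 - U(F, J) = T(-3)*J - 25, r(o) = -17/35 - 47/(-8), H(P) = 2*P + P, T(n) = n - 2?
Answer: 70923/280 ≈ 253.30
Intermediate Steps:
T(n) = -2 + n
H(P) = 3*P
r(o) = 1509/280 (r(o) = -17*1/35 - 47*(-⅛) = -17/35 + 47/8 = 1509/280)
U(F, J) = 32 + 5*J (U(F, J) = 7 - ((-2 - 3)*J - 25) = 7 - (-5*J - 25) = 7 - (-25 - 5*J) = 7 + (25 + 5*J) = 32 + 5*J)
U(-1, H(1))*r(89) = (32 + 5*(3*1))*(1509/280) = (32 + 5*3)*(1509/280) = (32 + 15)*(1509/280) = 47*(1509/280) = 70923/280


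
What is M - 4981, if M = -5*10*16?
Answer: -5781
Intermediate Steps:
M = -800 (M = -50*16 = -800)
M - 4981 = -800 - 4981 = -5781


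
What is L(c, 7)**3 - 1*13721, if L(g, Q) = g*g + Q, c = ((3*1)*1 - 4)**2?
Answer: -13209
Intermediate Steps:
c = 1 (c = (3*1 - 4)**2 = (3 - 4)**2 = (-1)**2 = 1)
L(g, Q) = Q + g**2 (L(g, Q) = g**2 + Q = Q + g**2)
L(c, 7)**3 - 1*13721 = (7 + 1**2)**3 - 1*13721 = (7 + 1)**3 - 13721 = 8**3 - 13721 = 512 - 13721 = -13209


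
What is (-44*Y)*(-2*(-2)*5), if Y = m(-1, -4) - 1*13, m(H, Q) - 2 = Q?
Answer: 13200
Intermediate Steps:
m(H, Q) = 2 + Q
Y = -15 (Y = (2 - 4) - 1*13 = -2 - 13 = -15)
(-44*Y)*(-2*(-2)*5) = (-44*(-15))*(-2*(-2)*5) = 660*(4*5) = 660*20 = 13200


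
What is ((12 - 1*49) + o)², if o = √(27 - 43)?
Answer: 1353 - 296*I ≈ 1353.0 - 296.0*I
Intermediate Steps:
o = 4*I (o = √(-16) = 4*I ≈ 4.0*I)
((12 - 1*49) + o)² = ((12 - 1*49) + 4*I)² = ((12 - 49) + 4*I)² = (-37 + 4*I)²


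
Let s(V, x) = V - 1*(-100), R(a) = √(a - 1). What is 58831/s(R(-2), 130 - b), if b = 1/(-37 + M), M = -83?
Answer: 5883100/10003 - 58831*I*√3/10003 ≈ 588.13 - 10.187*I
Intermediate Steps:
R(a) = √(-1 + a)
b = -1/120 (b = 1/(-37 - 83) = 1/(-120) = -1/120 ≈ -0.0083333)
s(V, x) = 100 + V (s(V, x) = V + 100 = 100 + V)
58831/s(R(-2), 130 - b) = 58831/(100 + √(-1 - 2)) = 58831/(100 + √(-3)) = 58831/(100 + I*√3)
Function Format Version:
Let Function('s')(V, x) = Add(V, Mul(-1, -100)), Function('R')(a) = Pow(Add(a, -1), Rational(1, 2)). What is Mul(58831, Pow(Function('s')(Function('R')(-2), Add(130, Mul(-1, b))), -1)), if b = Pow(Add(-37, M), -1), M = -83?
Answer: Add(Rational(5883100, 10003), Mul(Rational(-58831, 10003), I, Pow(3, Rational(1, 2)))) ≈ Add(588.13, Mul(-10.187, I))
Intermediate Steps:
Function('R')(a) = Pow(Add(-1, a), Rational(1, 2))
b = Rational(-1, 120) (b = Pow(Add(-37, -83), -1) = Pow(-120, -1) = Rational(-1, 120) ≈ -0.0083333)
Function('s')(V, x) = Add(100, V) (Function('s')(V, x) = Add(V, 100) = Add(100, V))
Mul(58831, Pow(Function('s')(Function('R')(-2), Add(130, Mul(-1, b))), -1)) = Mul(58831, Pow(Add(100, Pow(Add(-1, -2), Rational(1, 2))), -1)) = Mul(58831, Pow(Add(100, Pow(-3, Rational(1, 2))), -1)) = Mul(58831, Pow(Add(100, Mul(I, Pow(3, Rational(1, 2)))), -1))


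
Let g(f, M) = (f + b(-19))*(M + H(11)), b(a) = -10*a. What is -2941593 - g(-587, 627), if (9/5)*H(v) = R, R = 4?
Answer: -24226126/9 ≈ -2.6918e+6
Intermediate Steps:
H(v) = 20/9 (H(v) = (5/9)*4 = 20/9)
g(f, M) = (190 + f)*(20/9 + M) (g(f, M) = (f - 10*(-19))*(M + 20/9) = (f + 190)*(20/9 + M) = (190 + f)*(20/9 + M))
-2941593 - g(-587, 627) = -2941593 - (3800/9 + 190*627 + (20/9)*(-587) + 627*(-587)) = -2941593 - (3800/9 + 119130 - 11740/9 - 368049) = -2941593 - 1*(-2248211/9) = -2941593 + 2248211/9 = -24226126/9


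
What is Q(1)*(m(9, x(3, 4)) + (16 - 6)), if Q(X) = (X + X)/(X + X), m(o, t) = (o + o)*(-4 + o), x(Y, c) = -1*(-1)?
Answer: 100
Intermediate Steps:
x(Y, c) = 1
m(o, t) = 2*o*(-4 + o) (m(o, t) = (2*o)*(-4 + o) = 2*o*(-4 + o))
Q(X) = 1 (Q(X) = (2*X)/((2*X)) = (2*X)*(1/(2*X)) = 1)
Q(1)*(m(9, x(3, 4)) + (16 - 6)) = 1*(2*9*(-4 + 9) + (16 - 6)) = 1*(2*9*5 + 10) = 1*(90 + 10) = 1*100 = 100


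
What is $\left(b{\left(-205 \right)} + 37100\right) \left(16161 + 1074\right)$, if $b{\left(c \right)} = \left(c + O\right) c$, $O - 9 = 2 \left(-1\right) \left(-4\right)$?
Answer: $1303655400$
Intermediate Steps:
$O = 17$ ($O = 9 + 2 \left(-1\right) \left(-4\right) = 9 - -8 = 9 + 8 = 17$)
$b{\left(c \right)} = c \left(17 + c\right)$ ($b{\left(c \right)} = \left(c + 17\right) c = \left(17 + c\right) c = c \left(17 + c\right)$)
$\left(b{\left(-205 \right)} + 37100\right) \left(16161 + 1074\right) = \left(- 205 \left(17 - 205\right) + 37100\right) \left(16161 + 1074\right) = \left(\left(-205\right) \left(-188\right) + 37100\right) 17235 = \left(38540 + 37100\right) 17235 = 75640 \cdot 17235 = 1303655400$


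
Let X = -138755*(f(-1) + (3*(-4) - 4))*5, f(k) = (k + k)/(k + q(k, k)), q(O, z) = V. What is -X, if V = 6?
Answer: -11377910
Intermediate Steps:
q(O, z) = 6
f(k) = 2*k/(6 + k) (f(k) = (k + k)/(k + 6) = (2*k)/(6 + k) = 2*k/(6 + k))
X = 11377910 (X = -138755*(2*(-1)/(6 - 1) + (3*(-4) - 4))*5 = -138755*(2*(-1)/5 + (-12 - 4))*5 = -138755*(2*(-1)*(⅕) - 16)*5 = -138755*(-⅖ - 16)*5 = -(-2275582)*5 = -138755*(-82) = 11377910)
-X = -1*11377910 = -11377910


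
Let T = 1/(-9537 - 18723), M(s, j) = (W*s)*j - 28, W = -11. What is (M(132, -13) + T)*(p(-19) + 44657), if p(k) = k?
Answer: 11888092126801/14130 ≈ 8.4134e+8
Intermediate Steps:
M(s, j) = -28 - 11*j*s (M(s, j) = (-11*s)*j - 28 = -11*j*s - 28 = -28 - 11*j*s)
T = -1/28260 (T = 1/(-28260) = -1/28260 ≈ -3.5386e-5)
(M(132, -13) + T)*(p(-19) + 44657) = ((-28 - 11*(-13)*132) - 1/28260)*(-19 + 44657) = ((-28 + 18876) - 1/28260)*44638 = (18848 - 1/28260)*44638 = (532644479/28260)*44638 = 11888092126801/14130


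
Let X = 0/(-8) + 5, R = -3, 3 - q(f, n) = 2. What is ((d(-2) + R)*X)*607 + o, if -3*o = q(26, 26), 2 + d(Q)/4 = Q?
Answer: -172996/3 ≈ -57665.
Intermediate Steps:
q(f, n) = 1 (q(f, n) = 3 - 1*2 = 3 - 2 = 1)
d(Q) = -8 + 4*Q
X = 5 (X = 0*(-1/8) + 5 = 0 + 5 = 5)
o = -1/3 (o = -1/3*1 = -1/3 ≈ -0.33333)
((d(-2) + R)*X)*607 + o = (((-8 + 4*(-2)) - 3)*5)*607 - 1/3 = (((-8 - 8) - 3)*5)*607 - 1/3 = ((-16 - 3)*5)*607 - 1/3 = -19*5*607 - 1/3 = -95*607 - 1/3 = -57665 - 1/3 = -172996/3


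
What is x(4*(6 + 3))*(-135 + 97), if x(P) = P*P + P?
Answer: -50616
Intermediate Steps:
x(P) = P + P**2 (x(P) = P**2 + P = P + P**2)
x(4*(6 + 3))*(-135 + 97) = ((4*(6 + 3))*(1 + 4*(6 + 3)))*(-135 + 97) = ((4*9)*(1 + 4*9))*(-38) = (36*(1 + 36))*(-38) = (36*37)*(-38) = 1332*(-38) = -50616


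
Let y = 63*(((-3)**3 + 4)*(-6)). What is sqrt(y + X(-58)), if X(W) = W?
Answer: 2*sqrt(2159) ≈ 92.930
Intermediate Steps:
y = 8694 (y = 63*((-27 + 4)*(-6)) = 63*(-23*(-6)) = 63*138 = 8694)
sqrt(y + X(-58)) = sqrt(8694 - 58) = sqrt(8636) = 2*sqrt(2159)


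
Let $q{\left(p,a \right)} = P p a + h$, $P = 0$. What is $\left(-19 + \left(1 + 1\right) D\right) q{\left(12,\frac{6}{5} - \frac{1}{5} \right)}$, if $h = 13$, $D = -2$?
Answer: $-299$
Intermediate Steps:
$q{\left(p,a \right)} = 13$ ($q{\left(p,a \right)} = 0 p a + 13 = 0 a + 13 = 0 + 13 = 13$)
$\left(-19 + \left(1 + 1\right) D\right) q{\left(12,\frac{6}{5} - \frac{1}{5} \right)} = \left(-19 + \left(1 + 1\right) \left(-2\right)\right) 13 = \left(-19 + 2 \left(-2\right)\right) 13 = \left(-19 - 4\right) 13 = \left(-23\right) 13 = -299$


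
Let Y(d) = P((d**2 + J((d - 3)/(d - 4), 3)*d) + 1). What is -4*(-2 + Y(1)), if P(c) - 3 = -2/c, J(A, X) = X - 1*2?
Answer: -4/3 ≈ -1.3333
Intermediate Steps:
J(A, X) = -2 + X (J(A, X) = X - 2 = -2 + X)
P(c) = 3 - 2/c
Y(d) = 3 - 2/(1 + d + d**2) (Y(d) = 3 - 2/((d**2 + (-2 + 3)*d) + 1) = 3 - 2/((d**2 + 1*d) + 1) = 3 - 2/((d**2 + d) + 1) = 3 - 2/((d + d**2) + 1) = 3 - 2/(1 + d + d**2))
-4*(-2 + Y(1)) = -4*(-2 + (1 + 3*1 + 3*1**2)/(1 + 1 + 1**2)) = -4*(-2 + (1 + 3 + 3*1)/(1 + 1 + 1)) = -4*(-2 + (1 + 3 + 3)/3) = -4*(-2 + (1/3)*7) = -4*(-2 + 7/3) = -4*1/3 = -4/3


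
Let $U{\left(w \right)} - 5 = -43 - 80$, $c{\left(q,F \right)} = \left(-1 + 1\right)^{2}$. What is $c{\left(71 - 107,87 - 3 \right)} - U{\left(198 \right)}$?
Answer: $118$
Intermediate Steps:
$c{\left(q,F \right)} = 0$ ($c{\left(q,F \right)} = 0^{2} = 0$)
$U{\left(w \right)} = -118$ ($U{\left(w \right)} = 5 - 123 = -118$)
$c{\left(71 - 107,87 - 3 \right)} - U{\left(198 \right)} = 0 - -118 = 0 + 118 = 118$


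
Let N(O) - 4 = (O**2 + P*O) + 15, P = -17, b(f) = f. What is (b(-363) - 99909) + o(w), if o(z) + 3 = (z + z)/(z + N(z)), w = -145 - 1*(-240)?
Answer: -19854445/198 ≈ -1.0028e+5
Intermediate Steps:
w = 95 (w = -145 + 240 = 95)
N(O) = 19 + O**2 - 17*O (N(O) = 4 + ((O**2 - 17*O) + 15) = 4 + (15 + O**2 - 17*O) = 19 + O**2 - 17*O)
o(z) = -3 + 2*z/(19 + z**2 - 16*z) (o(z) = -3 + (z + z)/(z + (19 + z**2 - 17*z)) = -3 + (2*z)/(19 + z**2 - 16*z) = -3 + 2*z/(19 + z**2 - 16*z))
(b(-363) - 99909) + o(w) = (-363 - 99909) + (-57 - 3*95**2 + 50*95)/(19 + 95**2 - 16*95) = -100272 + (-57 - 3*9025 + 4750)/(19 + 9025 - 1520) = -100272 + (-57 - 27075 + 4750)/7524 = -100272 + (1/7524)*(-22382) = -100272 - 589/198 = -19854445/198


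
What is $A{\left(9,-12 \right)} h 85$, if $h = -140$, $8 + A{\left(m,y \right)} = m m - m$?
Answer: $-761600$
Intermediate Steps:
$A{\left(m,y \right)} = -8 + m^{2} - m$ ($A{\left(m,y \right)} = -8 - \left(m - m m\right) = -8 + \left(m^{2} - m\right) = -8 + m^{2} - m$)
$A{\left(9,-12 \right)} h 85 = \left(-8 + 9^{2} - 9\right) \left(-140\right) 85 = \left(-8 + 81 - 9\right) \left(-140\right) 85 = 64 \left(-140\right) 85 = \left(-8960\right) 85 = -761600$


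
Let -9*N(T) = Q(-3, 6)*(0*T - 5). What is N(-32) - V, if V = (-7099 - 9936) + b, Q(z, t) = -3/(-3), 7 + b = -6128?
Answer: 208535/9 ≈ 23171.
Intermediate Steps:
b = -6135 (b = -7 - 6128 = -6135)
Q(z, t) = 1 (Q(z, t) = -3*(-⅓) = 1)
N(T) = 5/9 (N(T) = -(0*T - 5)/9 = -(0 - 5)/9 = -(-5)/9 = -⅑*(-5) = 5/9)
V = -23170 (V = (-7099 - 9936) - 6135 = -17035 - 6135 = -23170)
N(-32) - V = 5/9 - 1*(-23170) = 5/9 + 23170 = 208535/9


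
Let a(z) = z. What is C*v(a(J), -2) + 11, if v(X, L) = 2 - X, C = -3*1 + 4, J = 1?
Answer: 12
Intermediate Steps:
C = 1 (C = -3 + 4 = 1)
C*v(a(J), -2) + 11 = 1*(2 - 1*1) + 11 = 1*(2 - 1) + 11 = 1*1 + 11 = 1 + 11 = 12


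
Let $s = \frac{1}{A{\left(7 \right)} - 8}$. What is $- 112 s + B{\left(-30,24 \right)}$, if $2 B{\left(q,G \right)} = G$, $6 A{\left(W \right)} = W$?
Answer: $\frac{1164}{41} \approx 28.39$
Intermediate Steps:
$A{\left(W \right)} = \frac{W}{6}$
$B{\left(q,G \right)} = \frac{G}{2}$
$s = - \frac{6}{41}$ ($s = \frac{1}{\frac{1}{6} \cdot 7 - 8} = \frac{1}{\frac{7}{6} - 8} = \frac{1}{- \frac{41}{6}} = - \frac{6}{41} \approx -0.14634$)
$- 112 s + B{\left(-30,24 \right)} = \left(-112\right) \left(- \frac{6}{41}\right) + \frac{1}{2} \cdot 24 = \frac{672}{41} + 12 = \frac{1164}{41}$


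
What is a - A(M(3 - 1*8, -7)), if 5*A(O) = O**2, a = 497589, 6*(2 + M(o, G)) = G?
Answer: 89565659/180 ≈ 4.9759e+5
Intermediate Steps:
M(o, G) = -2 + G/6
A(O) = O**2/5
a - A(M(3 - 1*8, -7)) = 497589 - (-2 + (1/6)*(-7))**2/5 = 497589 - (-2 - 7/6)**2/5 = 497589 - (-19/6)**2/5 = 497589 - 361/(5*36) = 497589 - 1*361/180 = 497589 - 361/180 = 89565659/180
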